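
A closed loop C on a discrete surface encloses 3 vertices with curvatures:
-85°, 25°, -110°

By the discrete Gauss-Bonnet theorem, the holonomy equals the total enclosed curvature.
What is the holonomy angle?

Holonomy = total enclosed curvature = (-85°) + 25° + (-110°) = -170°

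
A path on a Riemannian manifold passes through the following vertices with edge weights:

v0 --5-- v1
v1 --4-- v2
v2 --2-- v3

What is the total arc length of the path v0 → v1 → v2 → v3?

Arc length = 5 + 4 + 2 = 11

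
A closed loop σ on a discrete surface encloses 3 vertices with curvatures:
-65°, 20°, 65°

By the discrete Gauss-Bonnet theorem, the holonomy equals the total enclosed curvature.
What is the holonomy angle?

Holonomy = total enclosed curvature = (-65°) + 20° + 65° = 20°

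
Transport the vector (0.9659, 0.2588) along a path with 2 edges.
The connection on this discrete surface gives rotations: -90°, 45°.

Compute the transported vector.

Total rotation: (-90°) + 45° = -45°. Final vector: (0.8660, -0.5000)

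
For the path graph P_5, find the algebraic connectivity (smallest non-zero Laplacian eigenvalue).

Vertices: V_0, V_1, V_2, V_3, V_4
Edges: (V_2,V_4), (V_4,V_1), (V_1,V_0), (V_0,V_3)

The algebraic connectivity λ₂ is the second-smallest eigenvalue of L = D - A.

The path graph P_n has Laplacian eigenvalues λ_k = 2 − 2cos(kπ/n), k = 0, 1, …, n−1. Here n = 5:
k=0: 2 − 2cos(0) = 0.0; k=1: 2 − 2cos(π/5) = 0.382; k=2: 2 − 2cos(2π/5) = 1.382; k=3: 2 − 2cos(3π/5) = 2.618; k=4: 2 − 2cos(4π/5) = 3.618.
Laplacian eigenvalues: [0.0, 0.382, 1.382, 2.618, 3.618]. Algebraic connectivity (smallest non-zero eigenvalue) = 0.382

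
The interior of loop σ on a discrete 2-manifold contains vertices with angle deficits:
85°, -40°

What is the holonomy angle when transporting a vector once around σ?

Holonomy = total enclosed curvature = 85° + (-40°) = 45°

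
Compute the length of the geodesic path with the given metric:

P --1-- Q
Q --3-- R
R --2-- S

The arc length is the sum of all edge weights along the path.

Arc length = 1 + 3 + 2 = 6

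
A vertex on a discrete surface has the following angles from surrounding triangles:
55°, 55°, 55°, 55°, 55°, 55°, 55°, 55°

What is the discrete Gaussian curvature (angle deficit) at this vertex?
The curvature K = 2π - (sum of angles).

Sum of angles = 440°. K = 360° - 440° = -80°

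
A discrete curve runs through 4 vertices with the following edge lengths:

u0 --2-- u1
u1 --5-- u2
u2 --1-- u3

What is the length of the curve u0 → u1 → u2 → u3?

Arc length = 2 + 5 + 1 = 8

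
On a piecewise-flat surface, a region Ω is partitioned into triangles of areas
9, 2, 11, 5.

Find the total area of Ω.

9 + 2 + 11 + 5 = 27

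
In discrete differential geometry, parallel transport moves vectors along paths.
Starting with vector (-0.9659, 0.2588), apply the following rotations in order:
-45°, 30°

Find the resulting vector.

Total rotation: (-45°) + 30° = -15°. Final vector: (-0.8660, 0.5000)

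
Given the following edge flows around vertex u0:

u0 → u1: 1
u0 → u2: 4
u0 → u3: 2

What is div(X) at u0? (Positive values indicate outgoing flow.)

Divergence = sum of outgoing flows = 1 + 4 + 2 = 7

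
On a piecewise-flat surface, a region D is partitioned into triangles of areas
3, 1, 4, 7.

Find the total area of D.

3 + 1 + 4 + 7 = 15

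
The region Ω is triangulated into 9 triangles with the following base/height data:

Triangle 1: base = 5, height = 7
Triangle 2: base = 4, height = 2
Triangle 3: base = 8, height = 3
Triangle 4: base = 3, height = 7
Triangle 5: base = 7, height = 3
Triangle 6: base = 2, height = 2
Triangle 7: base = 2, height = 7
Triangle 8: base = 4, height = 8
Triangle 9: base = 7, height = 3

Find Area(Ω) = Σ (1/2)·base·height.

(1/2)×5×7 + (1/2)×4×2 + (1/2)×8×3 + (1/2)×3×7 + (1/2)×7×3 + (1/2)×2×2 + (1/2)×2×7 + (1/2)×4×8 + (1/2)×7×3 = 90.0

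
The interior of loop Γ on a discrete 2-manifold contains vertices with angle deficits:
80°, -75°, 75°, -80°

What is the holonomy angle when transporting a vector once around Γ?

Holonomy = total enclosed curvature = 80° + (-75°) + 75° + (-80°) = 0°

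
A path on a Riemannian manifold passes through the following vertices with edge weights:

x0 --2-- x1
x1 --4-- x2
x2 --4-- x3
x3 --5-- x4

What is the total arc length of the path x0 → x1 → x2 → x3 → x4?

Arc length = 2 + 4 + 4 + 5 = 15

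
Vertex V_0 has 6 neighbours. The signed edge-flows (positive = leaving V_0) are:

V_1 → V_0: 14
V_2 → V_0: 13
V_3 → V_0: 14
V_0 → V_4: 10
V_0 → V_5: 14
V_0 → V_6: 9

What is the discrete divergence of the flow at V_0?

Divergence = sum of outgoing flows = (-14) + (-13) + (-14) + 10 + 14 + 9 = -8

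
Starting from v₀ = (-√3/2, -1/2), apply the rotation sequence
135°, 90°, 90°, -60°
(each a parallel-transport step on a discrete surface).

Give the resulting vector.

Total rotation: 135° + 90° + 90° + (-60°) = 255° ≡ -105° (mod 360°). Final vector: (-0.2588, 0.9659)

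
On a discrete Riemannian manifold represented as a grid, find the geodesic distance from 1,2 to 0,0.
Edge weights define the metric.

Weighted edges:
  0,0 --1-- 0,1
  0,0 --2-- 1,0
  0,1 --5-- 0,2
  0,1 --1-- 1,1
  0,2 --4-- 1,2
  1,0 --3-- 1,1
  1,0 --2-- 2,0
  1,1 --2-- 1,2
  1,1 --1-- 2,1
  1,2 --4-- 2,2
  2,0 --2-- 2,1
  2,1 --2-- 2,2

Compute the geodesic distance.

Shortest path: 1,2 → 1,1 → 0,1 → 0,0, total weight = 4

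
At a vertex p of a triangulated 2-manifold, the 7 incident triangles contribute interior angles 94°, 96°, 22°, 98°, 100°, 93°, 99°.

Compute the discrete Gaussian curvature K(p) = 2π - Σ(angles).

Sum of angles = 602°. K = 360° - 602° = -242° = -121π/90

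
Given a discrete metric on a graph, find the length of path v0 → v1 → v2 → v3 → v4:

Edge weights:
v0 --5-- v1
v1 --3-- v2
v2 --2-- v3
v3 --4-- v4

Arc length = 5 + 3 + 2 + 4 = 14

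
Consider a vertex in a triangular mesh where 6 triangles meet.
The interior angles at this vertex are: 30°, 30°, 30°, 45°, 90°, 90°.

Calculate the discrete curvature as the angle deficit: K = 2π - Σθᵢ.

Sum of angles = 315°. K = 360° - 315° = 45°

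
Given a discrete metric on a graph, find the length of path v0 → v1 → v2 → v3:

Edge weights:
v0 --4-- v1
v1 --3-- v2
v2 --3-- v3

Arc length = 4 + 3 + 3 = 10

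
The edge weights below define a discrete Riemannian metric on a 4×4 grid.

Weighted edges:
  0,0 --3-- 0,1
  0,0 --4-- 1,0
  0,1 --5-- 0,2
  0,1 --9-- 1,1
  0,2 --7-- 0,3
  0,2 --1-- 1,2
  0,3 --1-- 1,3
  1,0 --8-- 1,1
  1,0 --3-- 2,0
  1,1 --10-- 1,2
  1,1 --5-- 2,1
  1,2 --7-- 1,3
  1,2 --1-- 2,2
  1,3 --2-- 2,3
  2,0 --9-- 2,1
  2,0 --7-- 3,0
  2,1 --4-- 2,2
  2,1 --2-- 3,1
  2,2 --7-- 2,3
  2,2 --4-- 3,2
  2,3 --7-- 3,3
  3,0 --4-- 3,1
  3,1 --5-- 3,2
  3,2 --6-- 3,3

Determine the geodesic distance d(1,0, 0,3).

Shortest path: 1,0 → 0,0 → 0,1 → 0,2 → 0,3, total weight = 19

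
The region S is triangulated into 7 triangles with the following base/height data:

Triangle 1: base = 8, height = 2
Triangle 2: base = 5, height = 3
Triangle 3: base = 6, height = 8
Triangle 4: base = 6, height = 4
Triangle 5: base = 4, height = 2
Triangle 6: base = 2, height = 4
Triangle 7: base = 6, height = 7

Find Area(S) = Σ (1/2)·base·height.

(1/2)×8×2 + (1/2)×5×3 + (1/2)×6×8 + (1/2)×6×4 + (1/2)×4×2 + (1/2)×2×4 + (1/2)×6×7 = 80.5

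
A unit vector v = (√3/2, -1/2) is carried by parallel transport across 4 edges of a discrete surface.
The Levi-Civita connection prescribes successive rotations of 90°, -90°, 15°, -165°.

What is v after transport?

Total rotation: 90° + (-90°) + 15° + (-165°) = -150°. Final vector: (-1, 0)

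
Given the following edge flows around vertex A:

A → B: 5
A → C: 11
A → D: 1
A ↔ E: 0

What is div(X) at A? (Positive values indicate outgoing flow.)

Divergence = sum of outgoing flows = 5 + 11 + 1 + 0 = 17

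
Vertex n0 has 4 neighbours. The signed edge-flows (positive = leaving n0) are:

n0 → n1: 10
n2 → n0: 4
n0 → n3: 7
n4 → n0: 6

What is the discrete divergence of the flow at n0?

Divergence = sum of outgoing flows = 10 + (-4) + 7 + (-6) = 7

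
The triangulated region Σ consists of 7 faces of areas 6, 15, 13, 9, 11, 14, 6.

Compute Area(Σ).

6 + 15 + 13 + 9 + 11 + 14 + 6 = 74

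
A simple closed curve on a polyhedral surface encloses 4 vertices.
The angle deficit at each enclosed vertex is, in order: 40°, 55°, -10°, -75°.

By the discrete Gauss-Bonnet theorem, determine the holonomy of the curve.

Holonomy = total enclosed curvature = 40° + 55° + (-10°) + (-75°) = 10°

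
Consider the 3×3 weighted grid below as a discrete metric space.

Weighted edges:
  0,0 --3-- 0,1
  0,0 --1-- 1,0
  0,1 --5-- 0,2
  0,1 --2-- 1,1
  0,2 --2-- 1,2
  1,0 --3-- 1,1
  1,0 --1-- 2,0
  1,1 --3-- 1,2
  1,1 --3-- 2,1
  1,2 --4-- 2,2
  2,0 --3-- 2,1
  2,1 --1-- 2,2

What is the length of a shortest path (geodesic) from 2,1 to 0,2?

Shortest path: 2,1 → 2,2 → 1,2 → 0,2, total weight = 7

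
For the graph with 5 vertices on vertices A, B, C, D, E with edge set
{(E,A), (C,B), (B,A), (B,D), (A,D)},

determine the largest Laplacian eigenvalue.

Degrees: deg(A) = 3, deg(B) = 3, deg(C) = 1, deg(D) = 2, deg(E) = 1.
L = D − A with rows/columns ordered (A, B, C, D, E):
  [ 3, -1,  0, -1, -1]
  [-1,  3, -1, -1,  0]
  [ 0, -1,  1,  0,  0]
  [-1, -1,  0,  2,  0]
  [-1,  0,  0,  0,  1]
Characteristic polynomial: det(λI − L) = λ(λ² − 5λ + 3)(λ² − 5λ + 5).
Roots: λ = 0; (λ² − 5λ + 3) = 0 ⇒ λ = (5 ± √13)/2 ≈ 0.6972, 4.3028; (λ² − 5λ + 5) = 0 ⇒ λ = (5 ± √5)/2 ≈ 1.382, 3.618.
(Check: the roots sum (with multiplicity) to 10, matching trace L = Σdeg = 2·5 = 10.)
Laplacian eigenvalues: [0.0, 0.6972, 1.382, 3.618, 4.3028]. Largest eigenvalue (spectral radius) = 4.3028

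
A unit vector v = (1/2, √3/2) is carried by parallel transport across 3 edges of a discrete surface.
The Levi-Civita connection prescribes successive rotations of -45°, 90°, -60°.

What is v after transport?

Total rotation: (-45°) + 90° + (-60°) = -15°. Final vector: (0.7071, 0.7071)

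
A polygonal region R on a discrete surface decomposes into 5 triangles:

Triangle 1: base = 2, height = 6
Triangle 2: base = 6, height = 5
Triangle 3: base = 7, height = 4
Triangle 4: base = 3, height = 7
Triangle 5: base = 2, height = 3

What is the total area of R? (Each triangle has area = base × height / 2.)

(1/2)×2×6 + (1/2)×6×5 + (1/2)×7×4 + (1/2)×3×7 + (1/2)×2×3 = 48.5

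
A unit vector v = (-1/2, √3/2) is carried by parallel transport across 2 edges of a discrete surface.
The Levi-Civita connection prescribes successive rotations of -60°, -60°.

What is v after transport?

Total rotation: (-60°) + (-60°) = -120°. Final vector: (1, 0)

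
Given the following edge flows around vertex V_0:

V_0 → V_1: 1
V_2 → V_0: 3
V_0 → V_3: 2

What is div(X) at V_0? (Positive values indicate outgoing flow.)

Divergence = sum of outgoing flows = 1 + (-3) + 2 = 0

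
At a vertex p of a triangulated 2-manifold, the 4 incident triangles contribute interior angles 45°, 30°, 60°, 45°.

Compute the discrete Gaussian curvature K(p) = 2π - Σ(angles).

Sum of angles = 180°. K = 360° - 180° = 180°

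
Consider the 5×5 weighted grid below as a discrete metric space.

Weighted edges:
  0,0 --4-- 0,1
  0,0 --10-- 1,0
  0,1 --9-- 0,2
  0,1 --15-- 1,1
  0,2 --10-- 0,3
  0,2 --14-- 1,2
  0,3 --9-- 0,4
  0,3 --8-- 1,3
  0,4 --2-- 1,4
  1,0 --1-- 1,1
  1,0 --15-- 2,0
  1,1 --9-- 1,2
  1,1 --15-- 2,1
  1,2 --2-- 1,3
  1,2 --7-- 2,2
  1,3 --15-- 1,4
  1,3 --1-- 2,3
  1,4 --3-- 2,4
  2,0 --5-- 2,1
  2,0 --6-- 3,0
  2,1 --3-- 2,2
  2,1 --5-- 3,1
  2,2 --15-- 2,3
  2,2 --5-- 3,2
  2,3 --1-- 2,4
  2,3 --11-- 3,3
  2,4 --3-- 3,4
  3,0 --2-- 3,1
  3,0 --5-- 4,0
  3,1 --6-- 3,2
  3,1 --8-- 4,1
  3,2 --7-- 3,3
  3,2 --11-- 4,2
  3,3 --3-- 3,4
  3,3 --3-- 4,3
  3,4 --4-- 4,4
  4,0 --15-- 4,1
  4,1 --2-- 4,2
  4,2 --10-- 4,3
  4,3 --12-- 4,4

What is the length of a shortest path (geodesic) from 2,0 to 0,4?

Shortest path: 2,0 → 2,1 → 2,2 → 1,2 → 1,3 → 2,3 → 2,4 → 1,4 → 0,4, total weight = 24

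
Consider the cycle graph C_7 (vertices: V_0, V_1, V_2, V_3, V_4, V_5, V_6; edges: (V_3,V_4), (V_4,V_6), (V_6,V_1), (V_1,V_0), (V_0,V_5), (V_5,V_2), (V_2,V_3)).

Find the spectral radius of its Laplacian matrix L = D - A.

The cycle graph C_n has Laplacian eigenvalues λ_k = 2 − 2cos(2πk/n), k = 0, 1, …, n−1. Here n = 7:
k=0: 2 − 2cos(0) = 0.0; k=1: 2 − 2cos(2π/7) = 0.753; k=2: 2 − 2cos(4π/7) = 2.445; k=3: 2 − 2cos(6π/7) = 3.8019; k=4: 2 − 2cos(8π/7) = 3.8019; k=5: 2 − 2cos(10π/7) = 2.445; k=6: 2 − 2cos(12π/7) = 0.753.
Laplacian eigenvalues: [0.0, 0.753, 0.753, 2.445, 2.445, 3.8019, 3.8019]. Largest eigenvalue (spectral radius) = 3.8019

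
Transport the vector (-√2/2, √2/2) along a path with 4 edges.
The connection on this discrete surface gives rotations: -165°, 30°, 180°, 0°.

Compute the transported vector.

Total rotation: (-165°) + 30° + 180° + 0° = 45°. Final vector: (-1, 0)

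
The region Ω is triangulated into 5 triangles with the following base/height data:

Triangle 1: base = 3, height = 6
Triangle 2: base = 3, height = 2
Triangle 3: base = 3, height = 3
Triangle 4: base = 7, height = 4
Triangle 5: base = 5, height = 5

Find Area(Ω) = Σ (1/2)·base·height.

(1/2)×3×6 + (1/2)×3×2 + (1/2)×3×3 + (1/2)×7×4 + (1/2)×5×5 = 43.0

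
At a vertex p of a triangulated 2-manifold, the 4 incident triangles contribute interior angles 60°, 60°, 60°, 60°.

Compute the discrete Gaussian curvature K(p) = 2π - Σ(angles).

Sum of angles = 240°. K = 360° - 240° = 120°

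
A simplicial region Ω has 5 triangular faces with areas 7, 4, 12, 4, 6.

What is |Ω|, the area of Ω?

7 + 4 + 12 + 4 + 6 = 33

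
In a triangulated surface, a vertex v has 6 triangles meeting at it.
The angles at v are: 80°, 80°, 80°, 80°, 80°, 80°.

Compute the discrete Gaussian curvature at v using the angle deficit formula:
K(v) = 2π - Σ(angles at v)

Sum of angles = 480°. K = 360° - 480° = -120° = -2π/3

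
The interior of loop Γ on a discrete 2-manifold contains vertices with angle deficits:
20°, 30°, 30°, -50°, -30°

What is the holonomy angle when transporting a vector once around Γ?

Holonomy = total enclosed curvature = 20° + 30° + 30° + (-50°) + (-30°) = 0°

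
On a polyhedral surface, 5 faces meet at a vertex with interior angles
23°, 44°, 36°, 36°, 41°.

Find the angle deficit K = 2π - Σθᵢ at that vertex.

Sum of angles = 180°. K = 360° - 180° = 180° = π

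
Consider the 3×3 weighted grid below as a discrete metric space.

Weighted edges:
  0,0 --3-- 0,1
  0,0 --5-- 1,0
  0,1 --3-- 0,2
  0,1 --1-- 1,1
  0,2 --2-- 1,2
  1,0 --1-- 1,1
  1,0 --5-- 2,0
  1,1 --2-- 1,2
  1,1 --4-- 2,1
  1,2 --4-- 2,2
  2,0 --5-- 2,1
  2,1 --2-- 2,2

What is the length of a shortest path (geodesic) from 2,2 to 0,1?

Shortest path: 2,2 → 2,1 → 1,1 → 0,1, total weight = 7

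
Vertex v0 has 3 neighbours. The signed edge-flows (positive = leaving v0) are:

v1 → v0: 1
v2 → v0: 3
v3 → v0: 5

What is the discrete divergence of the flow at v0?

Divergence = sum of outgoing flows = (-1) + (-3) + (-5) = -9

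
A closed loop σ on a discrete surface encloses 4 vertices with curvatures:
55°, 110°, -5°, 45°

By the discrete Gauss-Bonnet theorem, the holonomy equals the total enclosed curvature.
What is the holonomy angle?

Holonomy = total enclosed curvature = 55° + 110° + (-5°) + 45° = 205°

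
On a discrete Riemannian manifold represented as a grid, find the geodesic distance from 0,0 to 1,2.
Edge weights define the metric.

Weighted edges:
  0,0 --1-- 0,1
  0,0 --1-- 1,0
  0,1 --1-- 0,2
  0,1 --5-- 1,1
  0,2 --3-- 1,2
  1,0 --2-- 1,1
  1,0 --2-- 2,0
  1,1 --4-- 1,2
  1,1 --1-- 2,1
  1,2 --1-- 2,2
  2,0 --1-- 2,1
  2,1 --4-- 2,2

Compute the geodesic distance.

Shortest path: 0,0 → 0,1 → 0,2 → 1,2, total weight = 5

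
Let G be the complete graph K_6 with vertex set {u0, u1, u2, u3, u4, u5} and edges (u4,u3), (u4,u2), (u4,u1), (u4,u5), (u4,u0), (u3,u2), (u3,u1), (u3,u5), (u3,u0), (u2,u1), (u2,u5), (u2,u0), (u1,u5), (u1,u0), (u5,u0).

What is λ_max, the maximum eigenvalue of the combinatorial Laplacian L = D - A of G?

For the complete graph K_n, L = nI − J (J = all-ones matrix). J has eigenvalues n (once, eigenvector 𝟙) and 0 (multiplicity n−1), so L has eigenvalues 0 (once) and n (multiplicity n−1). Here n = 6: eigenvalue 0 once and 6 with multiplicity 5.
Laplacian eigenvalues: [0.0, 6.0, 6.0, 6.0, 6.0, 6.0]. Largest eigenvalue (spectral radius) = 6.0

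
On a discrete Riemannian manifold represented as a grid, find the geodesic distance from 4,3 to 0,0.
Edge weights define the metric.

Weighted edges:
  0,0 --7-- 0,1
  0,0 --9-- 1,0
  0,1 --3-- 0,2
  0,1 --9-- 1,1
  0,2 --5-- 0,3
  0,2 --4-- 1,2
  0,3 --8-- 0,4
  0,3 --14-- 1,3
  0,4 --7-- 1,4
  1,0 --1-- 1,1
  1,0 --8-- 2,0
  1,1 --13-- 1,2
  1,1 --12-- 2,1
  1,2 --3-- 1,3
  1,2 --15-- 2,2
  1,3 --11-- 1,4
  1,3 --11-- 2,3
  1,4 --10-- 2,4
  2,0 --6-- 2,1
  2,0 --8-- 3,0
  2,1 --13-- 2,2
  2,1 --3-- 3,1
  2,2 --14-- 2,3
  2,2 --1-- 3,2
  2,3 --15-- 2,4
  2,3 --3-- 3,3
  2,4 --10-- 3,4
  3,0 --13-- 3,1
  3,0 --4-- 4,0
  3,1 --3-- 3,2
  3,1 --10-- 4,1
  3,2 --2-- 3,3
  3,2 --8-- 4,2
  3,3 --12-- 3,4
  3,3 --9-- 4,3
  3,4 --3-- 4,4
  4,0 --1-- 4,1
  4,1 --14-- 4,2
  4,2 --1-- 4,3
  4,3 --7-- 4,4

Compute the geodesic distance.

Shortest path: 4,3 → 4,2 → 3,2 → 3,1 → 2,1 → 1,1 → 1,0 → 0,0, total weight = 37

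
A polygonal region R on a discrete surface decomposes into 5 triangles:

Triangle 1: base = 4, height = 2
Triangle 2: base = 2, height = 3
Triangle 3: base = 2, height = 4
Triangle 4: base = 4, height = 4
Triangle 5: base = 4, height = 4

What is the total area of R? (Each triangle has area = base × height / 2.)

(1/2)×4×2 + (1/2)×2×3 + (1/2)×2×4 + (1/2)×4×4 + (1/2)×4×4 = 27.0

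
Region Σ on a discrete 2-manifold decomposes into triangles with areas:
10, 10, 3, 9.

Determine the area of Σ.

10 + 10 + 3 + 9 = 32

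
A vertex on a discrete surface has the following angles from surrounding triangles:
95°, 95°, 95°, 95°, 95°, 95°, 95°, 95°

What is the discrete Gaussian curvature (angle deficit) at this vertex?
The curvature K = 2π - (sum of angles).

Sum of angles = 760°. K = 360° - 760° = -400°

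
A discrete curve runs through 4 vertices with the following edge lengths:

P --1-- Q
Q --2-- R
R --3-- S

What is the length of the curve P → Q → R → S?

Arc length = 1 + 2 + 3 = 6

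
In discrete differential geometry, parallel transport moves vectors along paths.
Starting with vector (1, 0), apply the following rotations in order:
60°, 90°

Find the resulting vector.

Total rotation: 60° + 90° = 150°. Final vector: (-0.8660, 0.5000)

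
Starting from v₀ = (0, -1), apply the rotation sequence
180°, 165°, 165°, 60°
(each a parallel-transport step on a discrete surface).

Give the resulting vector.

Total rotation: 180° + 165° + 165° + 60° = 570° ≡ -150° (mod 360°). Final vector: (-0.5000, 0.8660)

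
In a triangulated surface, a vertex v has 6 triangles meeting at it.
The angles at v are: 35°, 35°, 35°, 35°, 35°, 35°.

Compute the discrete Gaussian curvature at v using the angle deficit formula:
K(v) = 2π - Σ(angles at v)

Sum of angles = 210°. K = 360° - 210° = 150°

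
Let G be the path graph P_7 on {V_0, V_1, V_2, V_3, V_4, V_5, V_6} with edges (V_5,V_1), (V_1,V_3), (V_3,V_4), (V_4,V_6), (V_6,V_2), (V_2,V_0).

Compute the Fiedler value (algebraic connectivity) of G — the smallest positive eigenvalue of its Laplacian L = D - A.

The path graph P_n has Laplacian eigenvalues λ_k = 2 − 2cos(kπ/n), k = 0, 1, …, n−1. Here n = 7:
k=0: 2 − 2cos(0) = 0.0; k=1: 2 − 2cos(π/7) = 0.1981; k=2: 2 − 2cos(2π/7) = 0.753; k=3: 2 − 2cos(3π/7) = 1.555; k=4: 2 − 2cos(4π/7) = 2.445; k=5: 2 − 2cos(5π/7) = 3.247; k=6: 2 − 2cos(6π/7) = 3.8019.
Laplacian eigenvalues: [0.0, 0.1981, 0.753, 1.555, 2.445, 3.247, 3.8019]. Algebraic connectivity (smallest non-zero eigenvalue) = 0.1981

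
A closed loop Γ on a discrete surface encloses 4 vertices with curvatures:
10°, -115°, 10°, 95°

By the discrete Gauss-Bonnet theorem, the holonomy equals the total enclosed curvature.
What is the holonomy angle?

Holonomy = total enclosed curvature = 10° + (-115°) + 10° + 95° = 0°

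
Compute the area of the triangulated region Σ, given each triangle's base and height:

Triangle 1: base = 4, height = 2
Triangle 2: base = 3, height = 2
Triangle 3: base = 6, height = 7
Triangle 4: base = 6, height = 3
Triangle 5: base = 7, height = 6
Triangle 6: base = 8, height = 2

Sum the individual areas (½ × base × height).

(1/2)×4×2 + (1/2)×3×2 + (1/2)×6×7 + (1/2)×6×3 + (1/2)×7×6 + (1/2)×8×2 = 66.0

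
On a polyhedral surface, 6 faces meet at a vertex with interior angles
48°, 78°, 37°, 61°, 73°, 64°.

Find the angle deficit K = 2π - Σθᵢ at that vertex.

Sum of angles = 361°. K = 360° - 361° = -1° = -π/180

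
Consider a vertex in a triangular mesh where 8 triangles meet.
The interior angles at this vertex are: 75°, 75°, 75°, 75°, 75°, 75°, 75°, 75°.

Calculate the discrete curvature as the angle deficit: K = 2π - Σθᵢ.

Sum of angles = 600°. K = 360° - 600° = -240° = -4π/3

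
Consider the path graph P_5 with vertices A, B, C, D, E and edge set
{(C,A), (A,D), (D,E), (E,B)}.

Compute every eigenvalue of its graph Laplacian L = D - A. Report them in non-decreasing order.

The path graph P_n has Laplacian eigenvalues λ_k = 2 − 2cos(kπ/n), k = 0, 1, …, n−1. Here n = 5:
k=0: 2 − 2cos(0) = 0.0; k=1: 2 − 2cos(π/5) = 0.382; k=2: 2 − 2cos(2π/5) = 1.382; k=3: 2 − 2cos(3π/5) = 2.618; k=4: 2 − 2cos(4π/5) = 3.618.
Laplacian eigenvalues (increasing order): [0.0, 0.382, 1.382, 2.618, 3.618]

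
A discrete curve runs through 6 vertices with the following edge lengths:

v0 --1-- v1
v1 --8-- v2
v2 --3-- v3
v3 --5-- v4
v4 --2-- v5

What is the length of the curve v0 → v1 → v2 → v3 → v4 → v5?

Arc length = 1 + 8 + 3 + 5 + 2 = 19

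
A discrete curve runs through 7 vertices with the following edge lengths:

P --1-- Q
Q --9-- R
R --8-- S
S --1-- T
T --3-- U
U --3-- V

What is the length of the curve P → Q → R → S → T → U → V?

Arc length = 1 + 9 + 8 + 1 + 3 + 3 = 25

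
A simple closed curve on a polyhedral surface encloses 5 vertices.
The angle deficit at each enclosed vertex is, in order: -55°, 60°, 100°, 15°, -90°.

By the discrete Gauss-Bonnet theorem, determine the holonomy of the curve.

Holonomy = total enclosed curvature = (-55°) + 60° + 100° + 15° + (-90°) = 30°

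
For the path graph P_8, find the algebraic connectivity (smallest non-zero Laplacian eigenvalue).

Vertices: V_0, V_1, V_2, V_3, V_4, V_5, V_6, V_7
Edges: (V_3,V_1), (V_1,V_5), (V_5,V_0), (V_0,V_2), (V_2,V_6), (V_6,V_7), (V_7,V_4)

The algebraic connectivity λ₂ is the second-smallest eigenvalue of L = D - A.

The path graph P_n has Laplacian eigenvalues λ_k = 2 − 2cos(kπ/n), k = 0, 1, …, n−1. Here n = 8:
k=0: 2 − 2cos(0) = 0.0; k=1: 2 − 2cos(π/8) = 0.1522; k=2: 2 − 2cos(π/4) = 0.5858; k=3: 2 − 2cos(3π/8) = 1.2346; k=4: 2 − 2cos(π/2) = 2.0; k=5: 2 − 2cos(5π/8) = 2.7654; k=6: 2 − 2cos(3π/4) = 3.4142; k=7: 2 − 2cos(7π/8) = 3.8478.
Laplacian eigenvalues: [0.0, 0.1522, 0.5858, 1.2346, 2.0, 2.7654, 3.4142, 3.8478]. Algebraic connectivity (smallest non-zero eigenvalue) = 0.1522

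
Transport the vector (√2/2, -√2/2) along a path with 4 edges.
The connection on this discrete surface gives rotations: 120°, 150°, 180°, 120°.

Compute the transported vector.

Total rotation: 120° + 150° + 180° + 120° = 570° ≡ -150° (mod 360°). Final vector: (-0.9659, 0.2588)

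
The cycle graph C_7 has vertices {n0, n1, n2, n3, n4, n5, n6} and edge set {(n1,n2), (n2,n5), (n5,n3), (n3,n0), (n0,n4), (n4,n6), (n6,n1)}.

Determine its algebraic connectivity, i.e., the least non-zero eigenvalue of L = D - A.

The cycle graph C_n has Laplacian eigenvalues λ_k = 2 − 2cos(2πk/n), k = 0, 1, …, n−1. Here n = 7:
k=0: 2 − 2cos(0) = 0.0; k=1: 2 − 2cos(2π/7) = 0.753; k=2: 2 − 2cos(4π/7) = 2.445; k=3: 2 − 2cos(6π/7) = 3.8019; k=4: 2 − 2cos(8π/7) = 3.8019; k=5: 2 − 2cos(10π/7) = 2.445; k=6: 2 − 2cos(12π/7) = 0.753.
Laplacian eigenvalues: [0.0, 0.753, 0.753, 2.445, 2.445, 3.8019, 3.8019]. Algebraic connectivity (smallest non-zero eigenvalue) = 0.753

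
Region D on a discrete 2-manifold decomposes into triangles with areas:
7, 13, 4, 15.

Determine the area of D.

7 + 13 + 4 + 15 = 39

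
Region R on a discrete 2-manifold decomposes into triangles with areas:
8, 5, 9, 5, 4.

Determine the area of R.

8 + 5 + 9 + 5 + 4 = 31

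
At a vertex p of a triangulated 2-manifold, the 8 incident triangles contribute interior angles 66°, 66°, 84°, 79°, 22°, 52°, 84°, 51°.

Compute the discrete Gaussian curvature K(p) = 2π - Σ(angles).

Sum of angles = 504°. K = 360° - 504° = -144° = -4π/5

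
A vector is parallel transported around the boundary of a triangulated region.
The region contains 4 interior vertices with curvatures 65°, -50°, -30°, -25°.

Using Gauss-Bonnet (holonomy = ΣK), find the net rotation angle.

Holonomy = total enclosed curvature = 65° + (-50°) + (-30°) + (-25°) = -40°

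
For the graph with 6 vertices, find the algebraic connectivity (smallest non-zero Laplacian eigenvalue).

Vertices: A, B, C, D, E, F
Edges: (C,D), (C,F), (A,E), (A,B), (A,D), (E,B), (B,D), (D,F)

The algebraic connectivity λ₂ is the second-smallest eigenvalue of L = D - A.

Degrees: deg(A) = 3, deg(B) = 3, deg(C) = 2, deg(D) = 4, deg(E) = 2, deg(F) = 2.
L = D − A with rows/columns ordered (A, B, C, D, E, F):
  [ 3, -1,  0, -1, -1,  0]
  [-1,  3,  0, -1, -1,  0]
  [ 0,  0,  2, -1,  0, -1]
  [-1, -1, -1,  4,  0, -1]
  [-1, -1,  0,  0,  2,  0]
  [ 0,  0, -1, -1,  0,  2]
Characteristic polynomial: det(λI − L) = λ(λ² − 6λ + 4)(λ − 3)²(λ − 4).
Roots: λ = 0; (λ² − 6λ + 4) = 0 ⇒ λ = 3 ± √5 ≈ 0.7639, 5.2361; (λ − 3) = 0 ⇒ λ = 3 (multiplicity 2); (λ − 4) = 0 ⇒ λ = 4.
(Check: the roots sum (with multiplicity) to 16, matching trace L = Σdeg = 2·8 = 16.)
Laplacian eigenvalues: [0.0, 0.7639, 3.0, 3.0, 4.0, 5.2361]. Algebraic connectivity (smallest non-zero eigenvalue) = 0.7639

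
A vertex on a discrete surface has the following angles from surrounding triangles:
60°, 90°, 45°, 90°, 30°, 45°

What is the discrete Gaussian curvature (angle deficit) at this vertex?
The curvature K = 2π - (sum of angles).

Sum of angles = 360°. K = 360° - 360° = 0° = 0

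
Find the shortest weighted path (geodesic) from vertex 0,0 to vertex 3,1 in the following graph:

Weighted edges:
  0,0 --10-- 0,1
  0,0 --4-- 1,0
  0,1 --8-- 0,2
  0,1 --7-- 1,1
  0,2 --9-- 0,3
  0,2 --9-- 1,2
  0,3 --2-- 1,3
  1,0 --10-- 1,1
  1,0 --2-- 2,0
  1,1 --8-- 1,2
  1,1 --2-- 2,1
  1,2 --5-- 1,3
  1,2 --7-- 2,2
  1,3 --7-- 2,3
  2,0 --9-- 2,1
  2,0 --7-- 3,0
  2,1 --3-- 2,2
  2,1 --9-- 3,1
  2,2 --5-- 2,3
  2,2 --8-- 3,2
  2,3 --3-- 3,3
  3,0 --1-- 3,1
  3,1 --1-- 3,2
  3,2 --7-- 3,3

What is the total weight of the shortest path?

Shortest path: 0,0 → 1,0 → 2,0 → 3,0 → 3,1, total weight = 14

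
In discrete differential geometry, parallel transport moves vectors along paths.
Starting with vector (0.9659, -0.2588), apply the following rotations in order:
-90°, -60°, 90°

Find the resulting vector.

Total rotation: (-90°) + (-60°) + 90° = -60°. Final vector: (0.2588, -0.9659)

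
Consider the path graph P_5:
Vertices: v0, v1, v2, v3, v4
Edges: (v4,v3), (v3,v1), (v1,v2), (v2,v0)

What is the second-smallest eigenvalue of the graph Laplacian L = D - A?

The path graph P_n has Laplacian eigenvalues λ_k = 2 − 2cos(kπ/n), k = 0, 1, …, n−1. Here n = 5:
k=0: 2 − 2cos(0) = 0.0; k=1: 2 − 2cos(π/5) = 0.382; k=2: 2 − 2cos(2π/5) = 1.382; k=3: 2 − 2cos(3π/5) = 2.618; k=4: 2 − 2cos(4π/5) = 3.618.
Laplacian eigenvalues: [0.0, 0.382, 1.382, 2.618, 3.618]. Algebraic connectivity (smallest non-zero eigenvalue) = 0.382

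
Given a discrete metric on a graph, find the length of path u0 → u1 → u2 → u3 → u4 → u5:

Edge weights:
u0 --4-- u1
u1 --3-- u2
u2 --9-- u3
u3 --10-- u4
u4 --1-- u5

Arc length = 4 + 3 + 9 + 10 + 1 = 27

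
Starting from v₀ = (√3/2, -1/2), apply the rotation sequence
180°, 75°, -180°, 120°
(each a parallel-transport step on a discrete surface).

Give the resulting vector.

Total rotation: 180° + 75° + (-180°) + 120° = 195° ≡ -165° (mod 360°). Final vector: (-0.9659, 0.2588)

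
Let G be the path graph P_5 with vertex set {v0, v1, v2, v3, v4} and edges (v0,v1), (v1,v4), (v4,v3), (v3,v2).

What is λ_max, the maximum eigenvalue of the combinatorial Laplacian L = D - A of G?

The path graph P_n has Laplacian eigenvalues λ_k = 2 − 2cos(kπ/n), k = 0, 1, …, n−1. Here n = 5:
k=0: 2 − 2cos(0) = 0.0; k=1: 2 − 2cos(π/5) = 0.382; k=2: 2 − 2cos(2π/5) = 1.382; k=3: 2 − 2cos(3π/5) = 2.618; k=4: 2 − 2cos(4π/5) = 3.618.
Laplacian eigenvalues: [0.0, 0.382, 1.382, 2.618, 3.618]. Largest eigenvalue (spectral radius) = 3.618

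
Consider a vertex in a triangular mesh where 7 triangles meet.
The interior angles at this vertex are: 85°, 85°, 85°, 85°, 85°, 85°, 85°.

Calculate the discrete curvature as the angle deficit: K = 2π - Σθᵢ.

Sum of angles = 595°. K = 360° - 595° = -235°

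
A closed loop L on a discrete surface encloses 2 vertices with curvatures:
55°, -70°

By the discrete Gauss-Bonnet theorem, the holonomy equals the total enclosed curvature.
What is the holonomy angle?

Holonomy = total enclosed curvature = 55° + (-70°) = -15°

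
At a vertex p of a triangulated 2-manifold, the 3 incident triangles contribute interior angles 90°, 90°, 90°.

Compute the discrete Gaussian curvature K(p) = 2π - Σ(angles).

Sum of angles = 270°. K = 360° - 270° = 90°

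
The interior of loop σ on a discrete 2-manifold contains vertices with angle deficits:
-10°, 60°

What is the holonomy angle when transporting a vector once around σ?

Holonomy = total enclosed curvature = (-10°) + 60° = 50°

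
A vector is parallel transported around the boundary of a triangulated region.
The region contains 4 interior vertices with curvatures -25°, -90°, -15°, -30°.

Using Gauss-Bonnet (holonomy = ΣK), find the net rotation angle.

Holonomy = total enclosed curvature = (-25°) + (-90°) + (-15°) + (-30°) = -160°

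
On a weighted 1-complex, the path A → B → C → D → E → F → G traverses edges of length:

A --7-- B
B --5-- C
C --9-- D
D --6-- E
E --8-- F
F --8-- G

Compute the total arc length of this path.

Arc length = 7 + 5 + 9 + 6 + 8 + 8 = 43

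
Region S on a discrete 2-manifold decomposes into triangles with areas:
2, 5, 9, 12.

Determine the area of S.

2 + 5 + 9 + 12 = 28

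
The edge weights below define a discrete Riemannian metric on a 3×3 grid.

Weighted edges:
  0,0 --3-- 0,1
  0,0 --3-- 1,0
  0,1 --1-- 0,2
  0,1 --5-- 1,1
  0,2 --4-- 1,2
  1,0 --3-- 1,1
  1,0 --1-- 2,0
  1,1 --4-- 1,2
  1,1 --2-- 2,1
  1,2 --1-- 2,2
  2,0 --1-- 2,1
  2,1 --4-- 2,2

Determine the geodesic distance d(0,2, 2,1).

Shortest path: 0,2 → 0,1 → 1,1 → 2,1, total weight = 8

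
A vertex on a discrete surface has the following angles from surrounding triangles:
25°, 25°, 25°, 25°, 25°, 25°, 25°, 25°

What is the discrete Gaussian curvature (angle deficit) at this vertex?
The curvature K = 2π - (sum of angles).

Sum of angles = 200°. K = 360° - 200° = 160° = 8π/9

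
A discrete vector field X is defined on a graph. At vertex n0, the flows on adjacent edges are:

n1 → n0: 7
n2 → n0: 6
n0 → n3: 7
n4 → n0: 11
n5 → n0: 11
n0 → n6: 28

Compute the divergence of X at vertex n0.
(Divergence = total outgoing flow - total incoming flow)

Divergence = sum of outgoing flows = (-7) + (-6) + 7 + (-11) + (-11) + 28 = 0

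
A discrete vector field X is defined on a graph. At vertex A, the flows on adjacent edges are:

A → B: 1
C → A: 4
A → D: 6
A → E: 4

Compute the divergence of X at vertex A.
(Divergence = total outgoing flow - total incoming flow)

Divergence = sum of outgoing flows = 1 + (-4) + 6 + 4 = 7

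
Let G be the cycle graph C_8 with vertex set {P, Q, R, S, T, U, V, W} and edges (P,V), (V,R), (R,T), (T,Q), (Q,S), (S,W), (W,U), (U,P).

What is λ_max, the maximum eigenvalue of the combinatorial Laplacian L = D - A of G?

The cycle graph C_n has Laplacian eigenvalues λ_k = 2 − 2cos(2πk/n), k = 0, 1, …, n−1. Here n = 8:
k=0: 2 − 2cos(0) = 0.0; k=1: 2 − 2cos(π/4) = 0.5858; k=2: 2 − 2cos(π/2) = 2.0; k=3: 2 − 2cos(3π/4) = 3.4142; k=4: 2 − 2cos(π) = 4.0; k=5: 2 − 2cos(5π/4) = 3.4142; k=6: 2 − 2cos(3π/2) = 2.0; k=7: 2 − 2cos(7π/4) = 0.5858.
Laplacian eigenvalues: [0.0, 0.5858, 0.5858, 2.0, 2.0, 3.4142, 3.4142, 4.0]. Largest eigenvalue (spectral radius) = 4.0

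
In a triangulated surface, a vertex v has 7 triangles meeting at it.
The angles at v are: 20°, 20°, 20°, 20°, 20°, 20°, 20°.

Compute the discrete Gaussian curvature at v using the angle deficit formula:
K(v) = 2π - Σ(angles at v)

Sum of angles = 140°. K = 360° - 140° = 220°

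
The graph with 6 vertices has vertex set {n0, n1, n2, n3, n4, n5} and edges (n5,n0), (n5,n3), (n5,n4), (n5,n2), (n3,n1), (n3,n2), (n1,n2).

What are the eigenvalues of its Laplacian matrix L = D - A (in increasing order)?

Degrees: deg(n0) = 1, deg(n1) = 2, deg(n2) = 3, deg(n3) = 3, deg(n4) = 1, deg(n5) = 4.
L = D − A with rows/columns ordered (n0, n1, n2, n3, n4, n5):
  [ 1,  0,  0,  0,  0, -1]
  [ 0,  2, -1, -1,  0,  0]
  [ 0, -1,  3, -1,  0, -1]
  [ 0, -1, -1,  3,  0, -1]
  [ 0,  0,  0,  0,  1, -1]
  [-1,  0, -1, -1, -1,  4]
Characteristic polynomial: det(λI − L) = λ(λ² − 6λ + 4)(λ − 1)(λ − 3)(λ − 4).
Roots: λ = 0; (λ² − 6λ + 4) = 0 ⇒ λ = 3 ± √5 ≈ 0.7639, 5.2361; (λ − 1) = 0 ⇒ λ = 1; (λ − 3) = 0 ⇒ λ = 3; (λ − 4) = 0 ⇒ λ = 4.
(Check: the roots sum (with multiplicity) to 14, matching trace L = Σdeg = 2·7 = 14.)
Laplacian eigenvalues (increasing order): [0.0, 0.7639, 1.0, 3.0, 4.0, 5.2361]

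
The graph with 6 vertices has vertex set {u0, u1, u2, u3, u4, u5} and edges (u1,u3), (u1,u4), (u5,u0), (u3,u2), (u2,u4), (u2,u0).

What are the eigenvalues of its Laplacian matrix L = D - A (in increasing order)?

Degrees: deg(u0) = 2, deg(u1) = 2, deg(u2) = 3, deg(u3) = 2, deg(u4) = 2, deg(u5) = 1.
L = D − A with rows/columns ordered (u0, u1, u2, u3, u4, u5):
  [ 2,  0, -1,  0,  0, -1]
  [ 0,  2,  0, -1, -1,  0]
  [-1,  0,  3, -1, -1,  0]
  [ 0, -1, -1,  2,  0,  0]
  [ 0, -1, -1,  0,  2,  0]
  [-1,  0,  0,  0,  0,  1]
Characteristic polynomial: det(λI − L) = λ(λ² − 5λ + 2)(λ − 2)²(λ − 3).
Roots: λ = 0; (λ² − 5λ + 2) = 0 ⇒ λ = (5 ± √17)/2 ≈ 0.4384, 4.5616; (λ − 2) = 0 ⇒ λ = 2 (multiplicity 2); (λ − 3) = 0 ⇒ λ = 3.
(Check: the roots sum (with multiplicity) to 12, matching trace L = Σdeg = 2·6 = 12.)
Laplacian eigenvalues (increasing order): [0.0, 0.4384, 2.0, 2.0, 3.0, 4.5616]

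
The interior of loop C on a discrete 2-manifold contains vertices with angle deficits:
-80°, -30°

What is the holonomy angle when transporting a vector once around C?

Holonomy = total enclosed curvature = (-80°) + (-30°) = -110°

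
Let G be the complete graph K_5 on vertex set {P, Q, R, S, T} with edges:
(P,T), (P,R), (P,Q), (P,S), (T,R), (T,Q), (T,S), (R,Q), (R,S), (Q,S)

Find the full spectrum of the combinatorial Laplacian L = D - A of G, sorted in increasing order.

For the complete graph K_n, L = nI − J (J = all-ones matrix). J has eigenvalues n (once, eigenvector 𝟙) and 0 (multiplicity n−1), so L has eigenvalues 0 (once) and n (multiplicity n−1). Here n = 5: eigenvalue 0 once and 5 with multiplicity 4.
Laplacian eigenvalues (increasing order): [0.0, 5.0, 5.0, 5.0, 5.0]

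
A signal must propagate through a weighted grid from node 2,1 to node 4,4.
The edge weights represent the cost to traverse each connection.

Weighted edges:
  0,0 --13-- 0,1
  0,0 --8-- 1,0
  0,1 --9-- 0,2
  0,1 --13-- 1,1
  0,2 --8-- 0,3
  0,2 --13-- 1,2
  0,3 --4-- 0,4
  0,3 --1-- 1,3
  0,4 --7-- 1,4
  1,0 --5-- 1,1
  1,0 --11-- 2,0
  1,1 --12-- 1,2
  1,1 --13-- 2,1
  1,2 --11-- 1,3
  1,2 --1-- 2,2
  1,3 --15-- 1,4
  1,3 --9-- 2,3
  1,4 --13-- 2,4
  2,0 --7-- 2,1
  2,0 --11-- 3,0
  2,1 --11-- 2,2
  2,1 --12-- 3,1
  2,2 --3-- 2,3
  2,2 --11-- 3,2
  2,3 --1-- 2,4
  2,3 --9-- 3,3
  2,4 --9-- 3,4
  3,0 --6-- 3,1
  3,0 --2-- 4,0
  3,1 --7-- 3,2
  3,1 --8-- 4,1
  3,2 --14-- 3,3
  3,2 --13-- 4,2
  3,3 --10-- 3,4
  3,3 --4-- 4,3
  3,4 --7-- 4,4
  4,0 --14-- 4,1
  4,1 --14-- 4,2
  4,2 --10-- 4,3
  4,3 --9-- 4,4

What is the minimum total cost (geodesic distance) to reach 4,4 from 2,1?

Shortest path: 2,1 → 2,2 → 2,3 → 2,4 → 3,4 → 4,4, total weight = 31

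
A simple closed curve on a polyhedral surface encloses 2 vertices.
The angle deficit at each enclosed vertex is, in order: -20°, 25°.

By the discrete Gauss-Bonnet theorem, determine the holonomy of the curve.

Holonomy = total enclosed curvature = (-20°) + 25° = 5°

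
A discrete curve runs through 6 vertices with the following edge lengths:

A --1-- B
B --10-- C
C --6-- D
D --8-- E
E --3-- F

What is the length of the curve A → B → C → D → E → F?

Arc length = 1 + 10 + 6 + 8 + 3 = 28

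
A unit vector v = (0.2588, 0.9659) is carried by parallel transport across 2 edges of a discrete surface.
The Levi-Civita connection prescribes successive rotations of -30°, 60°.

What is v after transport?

Total rotation: (-30°) + 60° = 30°. Final vector: (-0.2588, 0.9659)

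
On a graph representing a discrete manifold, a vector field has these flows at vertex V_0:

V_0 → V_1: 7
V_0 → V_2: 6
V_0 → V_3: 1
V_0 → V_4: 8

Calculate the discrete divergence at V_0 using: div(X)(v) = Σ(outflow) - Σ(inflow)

Divergence = sum of outgoing flows = 7 + 6 + 1 + 8 = 22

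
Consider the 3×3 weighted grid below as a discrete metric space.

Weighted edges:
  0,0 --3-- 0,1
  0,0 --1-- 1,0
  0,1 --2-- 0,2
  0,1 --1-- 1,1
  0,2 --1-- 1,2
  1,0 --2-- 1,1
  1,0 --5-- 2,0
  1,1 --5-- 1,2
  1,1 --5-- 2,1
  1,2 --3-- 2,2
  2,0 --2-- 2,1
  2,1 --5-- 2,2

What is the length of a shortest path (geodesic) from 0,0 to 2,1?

Shortest path: 0,0 → 1,0 → 1,1 → 2,1, total weight = 8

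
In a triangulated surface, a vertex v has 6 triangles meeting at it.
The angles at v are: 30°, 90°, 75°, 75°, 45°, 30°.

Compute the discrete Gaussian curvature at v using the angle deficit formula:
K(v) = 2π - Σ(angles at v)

Sum of angles = 345°. K = 360° - 345° = 15° = π/12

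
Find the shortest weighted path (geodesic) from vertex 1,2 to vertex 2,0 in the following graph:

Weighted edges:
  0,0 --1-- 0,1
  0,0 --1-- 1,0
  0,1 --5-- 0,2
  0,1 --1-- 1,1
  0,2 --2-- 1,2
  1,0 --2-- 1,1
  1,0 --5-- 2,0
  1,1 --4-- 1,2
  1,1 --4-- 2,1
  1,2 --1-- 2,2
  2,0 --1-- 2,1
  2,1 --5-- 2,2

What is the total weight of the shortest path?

Shortest path: 1,2 → 2,2 → 2,1 → 2,0, total weight = 7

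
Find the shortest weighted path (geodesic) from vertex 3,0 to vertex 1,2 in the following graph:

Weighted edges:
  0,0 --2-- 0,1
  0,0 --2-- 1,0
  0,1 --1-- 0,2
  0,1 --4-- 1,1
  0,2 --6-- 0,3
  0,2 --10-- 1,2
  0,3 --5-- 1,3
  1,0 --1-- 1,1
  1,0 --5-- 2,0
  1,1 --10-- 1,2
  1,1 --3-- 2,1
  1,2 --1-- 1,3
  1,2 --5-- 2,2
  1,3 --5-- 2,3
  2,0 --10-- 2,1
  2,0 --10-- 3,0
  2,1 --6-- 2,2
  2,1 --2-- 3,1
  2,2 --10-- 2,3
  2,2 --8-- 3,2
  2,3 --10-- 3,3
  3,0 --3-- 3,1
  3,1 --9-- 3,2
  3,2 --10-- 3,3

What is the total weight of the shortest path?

Shortest path: 3,0 → 3,1 → 2,1 → 2,2 → 1,2, total weight = 16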